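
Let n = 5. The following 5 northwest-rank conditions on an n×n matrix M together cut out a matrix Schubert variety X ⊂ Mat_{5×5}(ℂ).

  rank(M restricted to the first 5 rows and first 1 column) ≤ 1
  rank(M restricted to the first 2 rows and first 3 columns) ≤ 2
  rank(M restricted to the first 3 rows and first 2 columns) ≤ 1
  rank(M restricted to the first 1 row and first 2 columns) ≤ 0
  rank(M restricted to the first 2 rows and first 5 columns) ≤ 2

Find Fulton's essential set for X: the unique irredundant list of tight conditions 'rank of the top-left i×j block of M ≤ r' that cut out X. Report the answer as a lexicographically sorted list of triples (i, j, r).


Computing R[i][j] = min implied NW-rank bound (n=5, 5 conditions):

  0 | 0 | 1 | 1 | 1
  1 | 1 | 2 | 2 | 2
  1 | 1 | 2 | 3 | 3
  1 | 2 | 3 | 4 | 4
  1 | 2 | 3 | 4 | 5

so w = (3, 1, 4, 2, 5).

ℓ(w)=3; the 2 essential cells (i,j,r):

[(1, 2, 0), (3, 2, 1)]


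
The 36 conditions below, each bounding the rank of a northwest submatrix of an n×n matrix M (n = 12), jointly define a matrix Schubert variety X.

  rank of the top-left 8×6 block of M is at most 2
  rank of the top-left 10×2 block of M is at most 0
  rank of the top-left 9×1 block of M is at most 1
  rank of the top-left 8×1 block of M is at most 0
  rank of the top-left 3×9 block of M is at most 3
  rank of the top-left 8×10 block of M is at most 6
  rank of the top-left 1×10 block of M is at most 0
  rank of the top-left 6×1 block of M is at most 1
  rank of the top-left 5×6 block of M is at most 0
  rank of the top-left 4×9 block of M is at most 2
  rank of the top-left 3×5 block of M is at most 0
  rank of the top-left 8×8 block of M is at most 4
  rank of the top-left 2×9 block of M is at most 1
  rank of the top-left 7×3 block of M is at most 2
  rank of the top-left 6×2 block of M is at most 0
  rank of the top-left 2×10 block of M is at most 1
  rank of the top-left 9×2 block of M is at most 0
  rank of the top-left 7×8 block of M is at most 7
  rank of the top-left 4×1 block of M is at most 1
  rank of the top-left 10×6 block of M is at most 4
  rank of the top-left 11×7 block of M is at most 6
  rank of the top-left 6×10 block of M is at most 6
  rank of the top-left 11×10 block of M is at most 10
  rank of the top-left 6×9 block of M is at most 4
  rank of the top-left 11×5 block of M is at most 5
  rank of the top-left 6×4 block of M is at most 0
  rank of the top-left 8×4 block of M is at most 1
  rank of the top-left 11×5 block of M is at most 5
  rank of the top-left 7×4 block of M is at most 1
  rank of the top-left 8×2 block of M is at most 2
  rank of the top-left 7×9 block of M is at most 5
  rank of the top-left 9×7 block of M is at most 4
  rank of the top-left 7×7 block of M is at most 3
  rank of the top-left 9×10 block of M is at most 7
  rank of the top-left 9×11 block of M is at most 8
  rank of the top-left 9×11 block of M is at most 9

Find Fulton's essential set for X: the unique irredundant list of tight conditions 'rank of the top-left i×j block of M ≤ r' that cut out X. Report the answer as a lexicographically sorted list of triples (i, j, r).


Propagating the 36 rank bounds to every northwest block:

  0, 0, 0, 0, 0, 0, 0, 0, 0, 0, 1, 1
  0, 0, 0, 0, 0, 0, 1, 1, 1, 1, 2, 2
  0, 0, 0, 0, 0, 0, 1, 2, 2, 2, 3, 3
  0, 0, 0, 0, 0, 0, 1, 2, 2, 3, 4, 4
  0, 0, 0, 0, 0, 0, 1, 2, 3, 4, 5, 5
  0, 0, 0, 0, 1, 1, 2, 3, 4, 5, 6, 6
  0, 0, 1, 1, 2, 2, 3, 4, 5, 6, 7, 7
  0, 0, 1, 1, 2, 2, 3, 4, 5, 6, 7, 8
  0, 0, 1, 2, 3, 3, 4, 5, 6, 7, 8, 9
  0, 0, 1, 2, 3, 4, 5, 6, 7, 8, 9, 10
  1, 1, 2, 3, 4, 5, 6, 7, 8, 9, 10, 11
  1, 2, 3, 4, 5, 6, 7, 8, 9, 10, 11, 12

reading off 1-entries of Δ²R: w = (11, 7, 8, 10, 9, 5, 3, 12, 4, 6, 1, 2).

Rothe diagram D(w) (49 cells), 7 SE-corners (essential conditions):

[(1, 10, 0), (4, 9, 2), (5, 6, 0), (6, 4, 0), (8, 4, 1), (8, 6, 2), (10, 2, 0)]


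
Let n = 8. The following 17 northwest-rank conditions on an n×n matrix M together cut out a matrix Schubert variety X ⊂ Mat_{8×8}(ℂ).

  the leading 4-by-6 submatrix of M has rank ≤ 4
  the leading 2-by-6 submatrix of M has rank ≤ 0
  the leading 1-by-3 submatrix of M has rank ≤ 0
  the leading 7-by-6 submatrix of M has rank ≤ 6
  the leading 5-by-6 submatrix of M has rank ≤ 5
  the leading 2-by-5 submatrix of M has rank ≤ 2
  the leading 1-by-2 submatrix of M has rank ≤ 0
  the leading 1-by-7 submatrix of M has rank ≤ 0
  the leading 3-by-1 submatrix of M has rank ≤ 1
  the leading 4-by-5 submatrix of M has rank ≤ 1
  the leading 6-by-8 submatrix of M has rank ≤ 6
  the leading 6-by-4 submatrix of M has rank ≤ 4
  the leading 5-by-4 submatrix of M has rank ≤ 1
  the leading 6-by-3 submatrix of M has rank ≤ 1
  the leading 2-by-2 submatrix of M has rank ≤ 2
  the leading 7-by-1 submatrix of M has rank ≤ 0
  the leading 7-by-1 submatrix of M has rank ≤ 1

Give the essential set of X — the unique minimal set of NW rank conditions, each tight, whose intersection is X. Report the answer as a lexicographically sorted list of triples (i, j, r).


The tightest implied rank at each (i,j), from the 17 conditions:

  R[1]: 0  0  0  0  0  0  0  1
  R[2]: 0  0  0  0  0  0  1  2
  R[3]: 0  1  1  1  1  1  2  3
  R[4]: 0  1  1  1  1  2  3  4
  R[5]: 0  1  1  1  2  3  4  5
  R[6]: 0  1  1  2  3  4  5  6
  R[7]: 0  1  2  3  4  5  6  7
  R[8]: 1  2  3  4  5  6  7  8

so w = (8, 7, 2, 6, 5, 4, 3, 1).

Fulton essential set (6 of the 24 Rothe cells):

[(1, 7, 0), (2, 6, 0), (4, 5, 1), (5, 4, 1), (6, 3, 1), (7, 1, 0)]


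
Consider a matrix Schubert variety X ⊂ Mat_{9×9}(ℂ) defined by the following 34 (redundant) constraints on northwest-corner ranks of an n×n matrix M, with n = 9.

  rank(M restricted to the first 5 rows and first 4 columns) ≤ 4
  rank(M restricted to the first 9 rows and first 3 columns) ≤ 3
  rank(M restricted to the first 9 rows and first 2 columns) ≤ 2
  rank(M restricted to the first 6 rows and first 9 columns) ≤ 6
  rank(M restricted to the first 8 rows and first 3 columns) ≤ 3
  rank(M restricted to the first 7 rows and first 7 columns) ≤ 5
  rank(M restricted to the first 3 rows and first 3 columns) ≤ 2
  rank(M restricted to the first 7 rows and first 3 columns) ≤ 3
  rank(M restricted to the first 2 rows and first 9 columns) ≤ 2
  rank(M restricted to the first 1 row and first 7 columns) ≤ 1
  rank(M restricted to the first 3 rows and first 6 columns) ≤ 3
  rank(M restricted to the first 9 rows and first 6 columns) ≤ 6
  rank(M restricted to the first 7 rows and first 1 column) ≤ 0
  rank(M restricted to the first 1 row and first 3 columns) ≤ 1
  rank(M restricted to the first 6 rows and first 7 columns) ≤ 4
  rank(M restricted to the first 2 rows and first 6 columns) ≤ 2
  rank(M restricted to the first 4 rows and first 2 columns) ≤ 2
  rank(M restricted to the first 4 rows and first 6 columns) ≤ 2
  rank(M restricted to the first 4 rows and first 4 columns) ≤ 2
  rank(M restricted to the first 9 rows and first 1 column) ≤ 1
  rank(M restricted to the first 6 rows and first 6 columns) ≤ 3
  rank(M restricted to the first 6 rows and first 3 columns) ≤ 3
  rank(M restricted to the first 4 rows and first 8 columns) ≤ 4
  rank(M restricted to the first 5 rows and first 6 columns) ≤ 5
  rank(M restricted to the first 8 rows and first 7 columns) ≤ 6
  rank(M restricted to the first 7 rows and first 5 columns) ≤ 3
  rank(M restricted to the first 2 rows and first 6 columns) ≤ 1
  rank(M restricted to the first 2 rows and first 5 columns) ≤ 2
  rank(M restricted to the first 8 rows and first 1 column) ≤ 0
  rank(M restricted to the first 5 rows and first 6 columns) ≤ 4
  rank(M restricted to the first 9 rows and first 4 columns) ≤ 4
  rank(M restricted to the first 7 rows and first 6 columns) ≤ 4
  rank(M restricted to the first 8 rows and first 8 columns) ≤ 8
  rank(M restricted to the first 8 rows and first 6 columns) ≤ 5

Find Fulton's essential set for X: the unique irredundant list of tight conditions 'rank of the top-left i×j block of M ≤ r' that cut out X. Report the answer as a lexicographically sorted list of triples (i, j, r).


Rank table r_w(9×9) implied by the 34 constraints:

  i=1: 0 | 1 | 1 | 1 | 1 | 1 | 1 | 1 | 1
  i=2: 0 | 1 | 1 | 1 | 1 | 1 | 2 | 2 | 2
  i=3: 0 | 1 | 2 | 2 | 2 | 2 | 3 | 3 | 3
  i=4: 0 | 1 | 2 | 2 | 2 | 2 | 3 | 4 | 4
  i=5: 0 | 1 | 2 | 3 | 3 | 3 | 4 | 5 | 5
  i=6: 0 | 1 | 2 | 3 | 3 | 3 | 4 | 5 | 6
  i=7: 0 | 1 | 2 | 3 | 3 | 4 | 5 | 6 | 7
  i=8: 0 | 1 | 2 | 3 | 4 | 5 | 6 | 7 | 8
  i=9: 1 | 2 | 3 | 4 | 5 | 6 | 7 | 8 | 9

so w = (2, 7, 3, 8, 4, 9, 6, 5, 1).

|D(w)|=18, |Ess(w)|=5:

[(2, 6, 1), (4, 6, 2), (6, 6, 3), (7, 5, 3), (8, 1, 0)]


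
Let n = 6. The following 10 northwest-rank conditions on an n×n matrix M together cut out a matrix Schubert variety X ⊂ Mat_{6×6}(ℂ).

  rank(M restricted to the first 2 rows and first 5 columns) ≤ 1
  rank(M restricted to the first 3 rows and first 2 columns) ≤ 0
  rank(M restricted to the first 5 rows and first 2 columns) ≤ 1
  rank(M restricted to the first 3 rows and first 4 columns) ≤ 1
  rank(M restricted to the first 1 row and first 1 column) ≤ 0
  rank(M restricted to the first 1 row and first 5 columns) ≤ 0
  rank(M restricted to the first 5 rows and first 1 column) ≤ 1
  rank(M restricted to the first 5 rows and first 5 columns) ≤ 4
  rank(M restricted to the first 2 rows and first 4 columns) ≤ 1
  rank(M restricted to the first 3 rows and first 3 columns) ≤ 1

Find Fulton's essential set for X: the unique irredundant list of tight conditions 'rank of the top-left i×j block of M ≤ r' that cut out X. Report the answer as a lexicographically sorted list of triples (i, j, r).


Computing R[i][j] = min implied NW-rank bound (n=6, 10 conditions):

  R[1]: 0  0  0  0  0  1
  R[2]: 0  0  1  1  1  2
  R[3]: 0  0  1  1  2  3
  R[4]: 1  1  2  2  3  4
  R[5]: 1  1  2  3  4  5
  R[6]: 1  2  3  4  5  6

the unique w with this rank table is (6, 3, 5, 1, 4, 2).

Rothe diagram D(w) (11 cells), 4 SE-corners (essential conditions):

[(1, 5, 0), (3, 2, 0), (3, 4, 1), (5, 2, 1)]


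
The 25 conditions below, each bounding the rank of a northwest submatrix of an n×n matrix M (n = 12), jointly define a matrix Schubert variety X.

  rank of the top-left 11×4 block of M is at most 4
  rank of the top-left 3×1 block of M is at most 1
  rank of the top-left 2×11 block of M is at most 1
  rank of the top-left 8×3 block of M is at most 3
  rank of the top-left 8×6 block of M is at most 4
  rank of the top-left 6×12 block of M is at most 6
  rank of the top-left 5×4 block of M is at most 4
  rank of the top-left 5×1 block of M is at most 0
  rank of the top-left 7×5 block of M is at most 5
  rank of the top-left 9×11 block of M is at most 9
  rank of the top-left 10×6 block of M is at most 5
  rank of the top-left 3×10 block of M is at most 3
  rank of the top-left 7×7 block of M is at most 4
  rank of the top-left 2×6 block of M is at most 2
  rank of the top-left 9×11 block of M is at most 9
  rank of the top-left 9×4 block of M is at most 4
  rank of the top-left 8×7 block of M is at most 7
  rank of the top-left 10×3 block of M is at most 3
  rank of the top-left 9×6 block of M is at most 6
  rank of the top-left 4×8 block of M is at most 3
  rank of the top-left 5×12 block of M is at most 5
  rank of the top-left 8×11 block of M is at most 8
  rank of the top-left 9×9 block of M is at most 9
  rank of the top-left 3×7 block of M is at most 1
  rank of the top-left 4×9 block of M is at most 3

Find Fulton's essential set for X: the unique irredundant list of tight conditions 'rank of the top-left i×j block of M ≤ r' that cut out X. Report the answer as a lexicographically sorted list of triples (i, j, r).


The tightest implied rank at each (i,j), from the 25 conditions:

  i=1: 0  1  1  1  1  1  1  1  1  1  1  1
  i=2: 0  1  1  1  1  1  1  1  1  1  1  2
  i=3: 0  1  1  1  1  1  1  2  2  2  2  3
  i=4: 0  1  2  2  2  2  2  3  3  3  3  4
  i=5: 0  1  2  3  3  3  3  4  4  4  4  5
  i=6: 1  2  3  4  4  4  4  5  5  5  5  6
  i=7: 1  2  3  4  4  4  4  5  6  6  6  7
  i=8: 1  2  3  4  4  4  5  6  7  7  7  8
  i=9: 1  2  3  4  5  5  6  7  8  8  8  9
  i=10: 1  2  3  4  5  5  6  7  8  9  9  10
  i=11: 1  2  3  4  5  6  7  8  9  10  10  11
  i=12: 1  2  3  4  5  6  7  8  9  10  11  12

hence w(1..12) = (2, 12, 8, 3, 4, 1, 9, 7, 5, 10, 6, 11).

ℓ(w)=25; the 6 essential cells (i,j,r):

[(2, 11, 1), (3, 7, 1), (5, 1, 0), (7, 7, 4), (8, 6, 4), (10, 6, 5)]


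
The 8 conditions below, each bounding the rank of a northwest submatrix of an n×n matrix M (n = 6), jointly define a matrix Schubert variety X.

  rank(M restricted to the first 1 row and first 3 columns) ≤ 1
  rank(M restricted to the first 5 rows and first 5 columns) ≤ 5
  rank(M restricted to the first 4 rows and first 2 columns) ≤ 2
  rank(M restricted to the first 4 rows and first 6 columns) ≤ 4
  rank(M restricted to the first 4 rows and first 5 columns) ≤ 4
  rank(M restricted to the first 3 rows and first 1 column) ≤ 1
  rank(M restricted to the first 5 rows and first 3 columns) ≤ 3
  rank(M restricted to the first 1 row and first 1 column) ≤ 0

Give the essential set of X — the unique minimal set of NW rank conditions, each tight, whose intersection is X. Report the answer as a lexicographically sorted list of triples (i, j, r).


The tightest implied rank at each (i,j), from the 8 conditions:

  0 | 1 | 1 | 1 | 1 | 1
  1 | 2 | 2 | 2 | 2 | 2
  1 | 2 | 3 | 3 | 3 | 3
  1 | 2 | 3 | 4 | 4 | 4
  1 | 2 | 3 | 4 | 5 | 5
  1 | 2 | 3 | 4 | 5 | 6

so w = (2, 1, 3, 4, 5, 6).

1 SE-corner of the 1-cell Rothe diagram gives Ess(w):

[(1, 1, 0)]


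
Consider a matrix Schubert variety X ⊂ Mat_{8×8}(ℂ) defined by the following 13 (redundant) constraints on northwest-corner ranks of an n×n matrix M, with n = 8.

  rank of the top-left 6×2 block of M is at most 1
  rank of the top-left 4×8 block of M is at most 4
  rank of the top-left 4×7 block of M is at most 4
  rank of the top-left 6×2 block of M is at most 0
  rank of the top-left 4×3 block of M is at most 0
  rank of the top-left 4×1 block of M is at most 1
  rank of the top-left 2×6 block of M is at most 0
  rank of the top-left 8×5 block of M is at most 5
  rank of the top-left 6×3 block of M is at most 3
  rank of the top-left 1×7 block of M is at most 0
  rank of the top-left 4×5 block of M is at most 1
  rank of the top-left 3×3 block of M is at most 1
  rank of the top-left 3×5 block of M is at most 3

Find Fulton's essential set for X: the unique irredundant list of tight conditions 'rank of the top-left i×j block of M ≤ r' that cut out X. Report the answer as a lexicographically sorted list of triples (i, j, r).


Recovering R(i,j) via the rank-extension bound from the 13 conditions:

  R[1]: 0, 0, 0, 0, 0, 0, 0, 1
  R[2]: 0, 0, 0, 0, 0, 0, 1, 2
  R[3]: 0, 0, 0, 1, 1, 1, 2, 3
  R[4]: 0, 0, 0, 1, 1, 2, 3, 4
  R[5]: 0, 0, 1, 2, 2, 3, 4, 5
  R[6]: 0, 0, 1, 2, 3, 4, 5, 6
  R[7]: 1, 1, 2, 3, 4, 5, 6, 7
  R[8]: 1, 2, 3, 4, 5, 6, 7, 8

hence w(1..8) = (8, 7, 4, 6, 3, 5, 1, 2).

D(w) has 24 cells with 5 SE-corners; essential set:

[(1, 7, 0), (2, 6, 0), (4, 3, 0), (4, 5, 1), (6, 2, 0)]


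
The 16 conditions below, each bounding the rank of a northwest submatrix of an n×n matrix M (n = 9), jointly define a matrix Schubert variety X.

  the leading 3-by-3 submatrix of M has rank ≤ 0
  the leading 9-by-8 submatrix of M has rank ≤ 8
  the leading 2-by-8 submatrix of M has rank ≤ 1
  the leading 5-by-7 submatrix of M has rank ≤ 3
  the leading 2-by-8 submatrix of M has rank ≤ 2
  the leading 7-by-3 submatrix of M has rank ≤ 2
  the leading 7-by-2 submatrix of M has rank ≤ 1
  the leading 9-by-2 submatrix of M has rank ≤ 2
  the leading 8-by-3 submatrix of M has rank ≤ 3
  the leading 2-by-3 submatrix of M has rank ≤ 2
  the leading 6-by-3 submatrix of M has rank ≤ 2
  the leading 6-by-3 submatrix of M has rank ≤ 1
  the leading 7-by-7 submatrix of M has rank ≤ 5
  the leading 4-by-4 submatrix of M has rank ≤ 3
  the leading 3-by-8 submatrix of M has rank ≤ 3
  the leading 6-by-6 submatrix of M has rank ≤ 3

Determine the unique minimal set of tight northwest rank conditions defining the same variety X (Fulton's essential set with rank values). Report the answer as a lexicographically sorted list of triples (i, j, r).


Rank table r_w(9×9) implied by the 16 constraints:

  R[1]: 0  0  0  1  1  1  1  1  1
  R[2]: 0  0  0  1  1  1  1  1  2
  R[3]: 0  0  0  1  2  2  2  2  3
  R[4]: 1  1  1  2  3  3  3  3  4
  R[5]: 1  1  1  2  3  3  3  4  5
  R[6]: 1  1  1  2  3  3  4  5  6
  R[7]: 1  1  2  3  4  4  5  6  7
  R[8]: 1  2  3  4  5  5  6  7  8
  R[9]: 1  2  3  4  5  6  7  8  9

reading off 1-entries of Δ²R: w = (4, 9, 5, 1, 8, 7, 3, 2, 6).

ℓ(w)=21; the 6 essential cells (i,j,r):

[(2, 8, 1), (3, 3, 0), (5, 7, 3), (6, 3, 1), (6, 6, 3), (7, 2, 1)]


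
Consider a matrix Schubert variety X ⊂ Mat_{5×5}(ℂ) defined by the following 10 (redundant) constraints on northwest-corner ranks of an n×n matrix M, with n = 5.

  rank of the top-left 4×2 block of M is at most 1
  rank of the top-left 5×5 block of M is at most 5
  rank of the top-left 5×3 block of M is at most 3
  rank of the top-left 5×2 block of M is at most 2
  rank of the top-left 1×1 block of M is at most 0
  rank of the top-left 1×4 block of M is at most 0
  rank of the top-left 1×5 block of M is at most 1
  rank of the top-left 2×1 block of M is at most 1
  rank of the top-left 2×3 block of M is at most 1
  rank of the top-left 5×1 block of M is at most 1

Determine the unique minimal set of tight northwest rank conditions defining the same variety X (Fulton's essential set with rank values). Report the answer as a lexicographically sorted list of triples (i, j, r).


Reconstructing r_w from the 10 given conditions:

  0 0 0 0 1
  1 1 1 1 2
  1 1 2 2 3
  1 1 2 3 4
  1 2 3 4 5

hence w(1..5) = (5, 1, 3, 4, 2).

Fulton essential set (2 of the 6 Rothe cells):

[(1, 4, 0), (4, 2, 1)]


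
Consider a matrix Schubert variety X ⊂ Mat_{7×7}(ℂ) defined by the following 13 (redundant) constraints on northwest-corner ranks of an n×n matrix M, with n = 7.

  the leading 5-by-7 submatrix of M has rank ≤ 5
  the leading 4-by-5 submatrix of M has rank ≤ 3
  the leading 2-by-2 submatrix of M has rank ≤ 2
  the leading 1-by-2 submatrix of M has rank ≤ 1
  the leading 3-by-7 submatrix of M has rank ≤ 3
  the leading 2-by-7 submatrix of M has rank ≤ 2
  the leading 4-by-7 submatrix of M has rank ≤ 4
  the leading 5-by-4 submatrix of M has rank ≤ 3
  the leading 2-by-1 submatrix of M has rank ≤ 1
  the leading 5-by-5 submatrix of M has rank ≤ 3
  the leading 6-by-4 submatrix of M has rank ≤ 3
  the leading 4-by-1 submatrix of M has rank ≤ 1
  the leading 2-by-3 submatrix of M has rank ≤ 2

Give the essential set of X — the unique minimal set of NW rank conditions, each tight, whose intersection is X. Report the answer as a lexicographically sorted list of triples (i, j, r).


Computing R[i][j] = min implied NW-rank bound (n=7, 13 conditions):

  row 1: 1 1 1 1 1 1 1
  row 2: 1 2 2 2 2 2 2
  row 3: 1 2 3 3 3 3 3
  row 4: 1 2 3 3 3 4 4
  row 5: 1 2 3 3 3 4 5
  row 6: 1 2 3 3 4 5 6
  row 7: 1 2 3 4 5 6 7

the unique w with this rank table is (1, 2, 3, 6, 7, 5, 4).

ℓ(w)=5; the 2 essential cells (i,j,r):

[(5, 5, 3), (6, 4, 3)]


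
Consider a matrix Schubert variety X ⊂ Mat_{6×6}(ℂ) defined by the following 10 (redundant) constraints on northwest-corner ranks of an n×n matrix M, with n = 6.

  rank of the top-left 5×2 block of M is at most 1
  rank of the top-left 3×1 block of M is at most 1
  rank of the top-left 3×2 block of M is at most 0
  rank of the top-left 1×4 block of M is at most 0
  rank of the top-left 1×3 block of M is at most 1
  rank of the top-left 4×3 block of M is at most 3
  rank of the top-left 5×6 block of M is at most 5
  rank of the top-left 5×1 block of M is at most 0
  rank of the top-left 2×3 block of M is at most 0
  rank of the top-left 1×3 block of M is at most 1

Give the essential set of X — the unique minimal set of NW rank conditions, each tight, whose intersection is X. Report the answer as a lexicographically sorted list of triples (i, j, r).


Recovering R(i,j) via the rank-extension bound from the 10 conditions:

  0, 0, 0, 0, 1, 1
  0, 0, 0, 1, 2, 2
  0, 0, 1, 2, 3, 3
  0, 1, 2, 3, 4, 4
  0, 1, 2, 3, 4, 5
  1, 2, 3, 4, 5, 6

reading off 1-entries of Δ²R: w = (5, 4, 3, 2, 6, 1).

|D(w)|=11, |Ess(w)|=4:

[(1, 4, 0), (2, 3, 0), (3, 2, 0), (5, 1, 0)]


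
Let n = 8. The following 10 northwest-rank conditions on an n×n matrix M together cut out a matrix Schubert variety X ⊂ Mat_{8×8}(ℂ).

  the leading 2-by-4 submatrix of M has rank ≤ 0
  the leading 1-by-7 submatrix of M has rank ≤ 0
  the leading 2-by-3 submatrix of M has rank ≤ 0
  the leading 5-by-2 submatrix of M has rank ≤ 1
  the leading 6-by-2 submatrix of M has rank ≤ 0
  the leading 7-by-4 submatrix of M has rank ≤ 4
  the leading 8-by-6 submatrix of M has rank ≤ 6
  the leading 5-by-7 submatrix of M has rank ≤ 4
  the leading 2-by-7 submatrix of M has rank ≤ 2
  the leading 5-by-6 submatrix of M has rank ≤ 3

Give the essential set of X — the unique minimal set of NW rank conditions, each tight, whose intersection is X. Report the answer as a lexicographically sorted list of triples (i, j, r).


Computing R[i][j] = min implied NW-rank bound (n=8, 10 conditions):

  i=1: 0, 0, 0, 0, 0, 0, 0, 1
  i=2: 0, 0, 0, 0, 1, 1, 1, 2
  i=3: 0, 0, 1, 1, 2, 2, 2, 3
  i=4: 0, 0, 1, 2, 3, 3, 3, 4
  i=5: 0, 0, 1, 2, 3, 3, 4, 5
  i=6: 0, 0, 1, 2, 3, 4, 5, 6
  i=7: 1, 1, 2, 3, 4, 5, 6, 7
  i=8: 1, 2, 3, 4, 5, 6, 7, 8

the unique w with this rank table is (8, 5, 3, 4, 7, 6, 1, 2).

ℓ(w)=20; the 4 essential cells (i,j,r):

[(1, 7, 0), (2, 4, 0), (5, 6, 3), (6, 2, 0)]


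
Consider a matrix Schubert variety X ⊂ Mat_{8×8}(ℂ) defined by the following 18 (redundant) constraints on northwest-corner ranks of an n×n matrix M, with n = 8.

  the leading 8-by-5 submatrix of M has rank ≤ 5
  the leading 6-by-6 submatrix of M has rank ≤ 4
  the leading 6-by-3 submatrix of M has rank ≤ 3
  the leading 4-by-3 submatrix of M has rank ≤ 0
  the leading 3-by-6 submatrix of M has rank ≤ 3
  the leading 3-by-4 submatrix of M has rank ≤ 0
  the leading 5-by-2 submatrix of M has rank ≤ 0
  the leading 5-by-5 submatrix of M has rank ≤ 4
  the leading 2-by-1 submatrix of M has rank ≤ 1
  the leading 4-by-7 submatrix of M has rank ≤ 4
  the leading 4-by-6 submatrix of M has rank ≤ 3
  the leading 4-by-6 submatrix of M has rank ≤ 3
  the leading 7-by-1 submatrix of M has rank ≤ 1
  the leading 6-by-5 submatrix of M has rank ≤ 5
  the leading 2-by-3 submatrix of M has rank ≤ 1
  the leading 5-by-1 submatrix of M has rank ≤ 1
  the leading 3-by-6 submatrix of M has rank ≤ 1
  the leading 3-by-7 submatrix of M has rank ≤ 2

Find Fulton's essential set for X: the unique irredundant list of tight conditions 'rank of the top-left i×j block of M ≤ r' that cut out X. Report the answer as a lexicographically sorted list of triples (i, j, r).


Propagating the 18 rank bounds to every northwest block:

  0  0  0  0  1  1  1  1
  0  0  0  0  1  1  2  2
  0  0  0  0  1  1  2  3
  0  0  0  1  2  2  3  4
  0  0  1  2  3  3  4  5
  1  1  2  3  4  4  5  6
  1  2  3  4  5  5  6  7
  1  2  3  4  5  6  7  8

giving w = (5, 7, 8, 4, 3, 1, 2, 6) via Δ²R.

D(w) has 19 cells with 4 SE-corners; essential set:

[(3, 4, 0), (3, 6, 1), (4, 3, 0), (5, 2, 0)]


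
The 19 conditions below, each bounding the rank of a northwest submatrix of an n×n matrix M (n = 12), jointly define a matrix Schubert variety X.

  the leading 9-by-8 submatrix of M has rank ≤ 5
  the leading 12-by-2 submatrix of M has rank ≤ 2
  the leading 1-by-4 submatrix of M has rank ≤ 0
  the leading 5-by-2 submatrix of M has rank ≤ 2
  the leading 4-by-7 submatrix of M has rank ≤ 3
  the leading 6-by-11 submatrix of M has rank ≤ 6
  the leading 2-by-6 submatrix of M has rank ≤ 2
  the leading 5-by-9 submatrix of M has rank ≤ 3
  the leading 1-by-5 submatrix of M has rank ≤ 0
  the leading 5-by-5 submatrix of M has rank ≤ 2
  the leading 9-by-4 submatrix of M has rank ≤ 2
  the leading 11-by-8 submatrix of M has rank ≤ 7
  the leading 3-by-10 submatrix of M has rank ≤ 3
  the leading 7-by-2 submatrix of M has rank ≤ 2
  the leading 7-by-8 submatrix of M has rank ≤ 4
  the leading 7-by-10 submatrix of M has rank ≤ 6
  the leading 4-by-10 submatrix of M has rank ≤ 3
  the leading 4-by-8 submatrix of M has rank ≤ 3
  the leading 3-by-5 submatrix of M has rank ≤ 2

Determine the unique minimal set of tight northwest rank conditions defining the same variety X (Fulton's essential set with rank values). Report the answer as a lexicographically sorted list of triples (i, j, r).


Rank table r_w(12×12) implied by the 19 constraints:

  0 0 0 0 0 1 1 1 1 1 1 1
  1 1 1 1 1 2 2 2 2 2 2 2
  1 2 2 2 2 3 3 3 3 3 3 3
  1 2 2 2 2 3 3 3 3 3 4 4
  1 2 2 2 2 3 3 3 3 4 5 5
  1 2 2 2 3 4 4 4 4 5 6 6
  1 2 2 2 3 4 4 4 5 6 7 7
  1 2 2 2 3 4 5 5 6 7 8 8
  1 2 2 2 3 4 5 5 6 7 8 9
  1 2 3 3 4 5 6 6 7 8 9 10
  1 2 3 4 5 6 7 7 8 9 10 11
  1 2 3 4 5 6 7 8 9 10 11 12

hence w(1..12) = (6, 1, 2, 11, 10, 5, 9, 7, 12, 3, 4, 8).

ℓ(w)=29; the 7 essential cells (i,j,r):

[(1, 5, 0), (4, 10, 3), (5, 5, 2), (5, 9, 3), (7, 8, 4), (9, 4, 2), (9, 8, 5)]


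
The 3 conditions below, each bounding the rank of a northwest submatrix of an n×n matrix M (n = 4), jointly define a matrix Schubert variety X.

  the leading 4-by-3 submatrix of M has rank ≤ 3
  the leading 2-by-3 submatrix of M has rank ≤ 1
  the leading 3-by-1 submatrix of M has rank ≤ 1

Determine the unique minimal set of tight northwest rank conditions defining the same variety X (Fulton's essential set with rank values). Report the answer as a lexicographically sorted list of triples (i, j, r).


Computing R[i][j] = min implied NW-rank bound (n=4, 3 conditions):

  row 1: 1  1  1  1
  row 2: 1  1  1  2
  row 3: 1  2  2  3
  row 4: 1  2  3  4

hence w(1..4) = (1, 4, 2, 3).

|D(w)|=2, |Ess(w)|=1:

[(2, 3, 1)]


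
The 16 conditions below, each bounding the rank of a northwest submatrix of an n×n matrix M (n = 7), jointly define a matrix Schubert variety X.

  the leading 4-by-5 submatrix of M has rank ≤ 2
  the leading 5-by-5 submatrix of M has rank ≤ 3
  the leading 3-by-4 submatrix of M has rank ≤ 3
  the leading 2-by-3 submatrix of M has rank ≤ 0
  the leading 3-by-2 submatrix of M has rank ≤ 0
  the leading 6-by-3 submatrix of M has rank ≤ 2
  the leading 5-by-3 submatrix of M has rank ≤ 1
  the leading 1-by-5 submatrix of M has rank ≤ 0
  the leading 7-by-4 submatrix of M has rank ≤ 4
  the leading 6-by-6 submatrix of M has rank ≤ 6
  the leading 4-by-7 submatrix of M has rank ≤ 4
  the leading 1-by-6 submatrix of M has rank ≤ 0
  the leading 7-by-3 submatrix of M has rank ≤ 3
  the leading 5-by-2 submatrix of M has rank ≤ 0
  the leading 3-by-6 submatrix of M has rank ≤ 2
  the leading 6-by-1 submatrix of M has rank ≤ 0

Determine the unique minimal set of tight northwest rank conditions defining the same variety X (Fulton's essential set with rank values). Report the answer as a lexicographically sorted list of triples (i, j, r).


Rank table r_w(7×7) implied by the 16 constraints:

  R[1]: 0 | 0 | 0 | 0 | 0 | 0 | 1
  R[2]: 0 | 0 | 0 | 1 | 1 | 1 | 2
  R[3]: 0 | 0 | 1 | 2 | 2 | 2 | 3
  R[4]: 0 | 0 | 1 | 2 | 2 | 3 | 4
  R[5]: 0 | 0 | 1 | 2 | 3 | 4 | 5
  R[6]: 0 | 1 | 2 | 3 | 4 | 5 | 6
  R[7]: 1 | 2 | 3 | 4 | 5 | 6 | 7

second differences of R give the permutation w = (7, 4, 3, 6, 5, 2, 1).

ℓ(w)=17; the 5 essential cells (i,j,r):

[(1, 6, 0), (2, 3, 0), (4, 5, 2), (5, 2, 0), (6, 1, 0)]


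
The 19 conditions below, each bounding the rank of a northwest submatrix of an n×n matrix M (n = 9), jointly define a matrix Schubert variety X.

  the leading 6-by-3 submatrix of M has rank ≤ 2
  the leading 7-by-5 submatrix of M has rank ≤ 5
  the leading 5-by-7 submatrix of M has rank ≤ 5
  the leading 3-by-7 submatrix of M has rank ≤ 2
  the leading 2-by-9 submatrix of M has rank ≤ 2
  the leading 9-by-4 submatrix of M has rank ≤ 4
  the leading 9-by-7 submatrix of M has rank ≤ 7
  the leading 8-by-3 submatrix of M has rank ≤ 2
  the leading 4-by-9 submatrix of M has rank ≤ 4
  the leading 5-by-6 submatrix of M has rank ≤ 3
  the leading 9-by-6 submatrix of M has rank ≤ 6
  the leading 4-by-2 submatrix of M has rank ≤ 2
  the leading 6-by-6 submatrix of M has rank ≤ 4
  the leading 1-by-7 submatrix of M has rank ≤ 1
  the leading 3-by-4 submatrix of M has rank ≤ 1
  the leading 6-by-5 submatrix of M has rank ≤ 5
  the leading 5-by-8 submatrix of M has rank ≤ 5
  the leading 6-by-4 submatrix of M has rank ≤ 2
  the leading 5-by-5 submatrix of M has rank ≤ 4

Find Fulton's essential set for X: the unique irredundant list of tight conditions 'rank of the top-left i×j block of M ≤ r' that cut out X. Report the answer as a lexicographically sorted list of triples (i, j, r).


Reconstructing r_w from the 19 given conditions:

  row 1: 1  1  1  1  1  1  1  1  1
  row 2: 1  1  1  1  2  2  2  2  2
  row 3: 1  1  1  1  2  2  2  3  3
  row 4: 1  2  2  2  3  3  3  4  4
  row 5: 1  2  2  2  3  3  4  5  5
  row 6: 1  2  2  2  3  4  5  6  6
  row 7: 1  2  2  3  4  5  6  7  7
  row 8: 1  2  2  3  4  5  6  7  8
  row 9: 1  2  3  4  5  6  7  8  9

so w = (1, 5, 8, 2, 7, 6, 4, 9, 3).

Rothe diagram D(w) (15 cells), 5 SE-corners (essential conditions):

[(3, 4, 1), (3, 7, 2), (5, 6, 3), (6, 4, 2), (8, 3, 2)]


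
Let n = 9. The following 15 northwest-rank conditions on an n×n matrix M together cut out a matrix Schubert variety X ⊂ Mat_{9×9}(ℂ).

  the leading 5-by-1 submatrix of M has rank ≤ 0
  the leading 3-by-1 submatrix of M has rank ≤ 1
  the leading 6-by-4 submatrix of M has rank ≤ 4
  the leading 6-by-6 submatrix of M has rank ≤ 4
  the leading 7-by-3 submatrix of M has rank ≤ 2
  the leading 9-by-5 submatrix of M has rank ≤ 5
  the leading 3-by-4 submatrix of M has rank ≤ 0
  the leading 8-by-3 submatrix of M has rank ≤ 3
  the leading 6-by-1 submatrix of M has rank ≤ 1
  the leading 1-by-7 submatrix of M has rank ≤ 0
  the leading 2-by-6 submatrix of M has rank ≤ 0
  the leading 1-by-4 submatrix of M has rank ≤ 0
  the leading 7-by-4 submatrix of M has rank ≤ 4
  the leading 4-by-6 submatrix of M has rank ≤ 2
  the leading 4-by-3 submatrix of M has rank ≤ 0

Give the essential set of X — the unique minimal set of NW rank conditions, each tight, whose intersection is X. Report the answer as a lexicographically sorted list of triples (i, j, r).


Rank table r_w(9×9) implied by the 15 constraints:

  0 | 0 | 0 | 0 | 0 | 0 | 0 | 1 | 1
  0 | 0 | 0 | 0 | 0 | 0 | 1 | 2 | 2
  0 | 0 | 0 | 0 | 1 | 1 | 2 | 3 | 3
  0 | 0 | 0 | 1 | 2 | 2 | 3 | 4 | 4
  0 | 1 | 1 | 2 | 3 | 3 | 4 | 5 | 5
  1 | 2 | 2 | 3 | 4 | 4 | 5 | 6 | 6
  1 | 2 | 2 | 3 | 4 | 5 | 6 | 7 | 7
  1 | 2 | 3 | 4 | 5 | 6 | 7 | 8 | 8
  1 | 2 | 3 | 4 | 5 | 6 | 7 | 8 | 9

the unique w with this rank table is (8, 7, 5, 4, 2, 1, 6, 3, 9).

6 SE-corners of the 22-cell Rothe diagram give Ess(w):

[(1, 7, 0), (2, 6, 0), (3, 4, 0), (4, 3, 0), (5, 1, 0), (7, 3, 2)]


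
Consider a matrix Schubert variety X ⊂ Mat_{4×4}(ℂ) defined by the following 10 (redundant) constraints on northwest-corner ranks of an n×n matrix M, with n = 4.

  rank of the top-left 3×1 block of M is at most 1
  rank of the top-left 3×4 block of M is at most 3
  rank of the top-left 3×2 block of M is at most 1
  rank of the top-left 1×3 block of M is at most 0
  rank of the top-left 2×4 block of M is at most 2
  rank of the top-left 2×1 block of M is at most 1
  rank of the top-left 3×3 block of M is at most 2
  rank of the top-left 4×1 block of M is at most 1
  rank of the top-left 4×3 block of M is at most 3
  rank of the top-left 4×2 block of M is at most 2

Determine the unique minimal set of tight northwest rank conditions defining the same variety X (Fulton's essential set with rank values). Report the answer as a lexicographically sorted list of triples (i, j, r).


Propagating the 10 rank bounds to every northwest block:

  i=1: 0  0  0  1
  i=2: 1  1  1  2
  i=3: 1  1  2  3
  i=4: 1  2  3  4

giving w = (4, 1, 3, 2) via Δ²R.

|D(w)|=4, |Ess(w)|=2:

[(1, 3, 0), (3, 2, 1)]


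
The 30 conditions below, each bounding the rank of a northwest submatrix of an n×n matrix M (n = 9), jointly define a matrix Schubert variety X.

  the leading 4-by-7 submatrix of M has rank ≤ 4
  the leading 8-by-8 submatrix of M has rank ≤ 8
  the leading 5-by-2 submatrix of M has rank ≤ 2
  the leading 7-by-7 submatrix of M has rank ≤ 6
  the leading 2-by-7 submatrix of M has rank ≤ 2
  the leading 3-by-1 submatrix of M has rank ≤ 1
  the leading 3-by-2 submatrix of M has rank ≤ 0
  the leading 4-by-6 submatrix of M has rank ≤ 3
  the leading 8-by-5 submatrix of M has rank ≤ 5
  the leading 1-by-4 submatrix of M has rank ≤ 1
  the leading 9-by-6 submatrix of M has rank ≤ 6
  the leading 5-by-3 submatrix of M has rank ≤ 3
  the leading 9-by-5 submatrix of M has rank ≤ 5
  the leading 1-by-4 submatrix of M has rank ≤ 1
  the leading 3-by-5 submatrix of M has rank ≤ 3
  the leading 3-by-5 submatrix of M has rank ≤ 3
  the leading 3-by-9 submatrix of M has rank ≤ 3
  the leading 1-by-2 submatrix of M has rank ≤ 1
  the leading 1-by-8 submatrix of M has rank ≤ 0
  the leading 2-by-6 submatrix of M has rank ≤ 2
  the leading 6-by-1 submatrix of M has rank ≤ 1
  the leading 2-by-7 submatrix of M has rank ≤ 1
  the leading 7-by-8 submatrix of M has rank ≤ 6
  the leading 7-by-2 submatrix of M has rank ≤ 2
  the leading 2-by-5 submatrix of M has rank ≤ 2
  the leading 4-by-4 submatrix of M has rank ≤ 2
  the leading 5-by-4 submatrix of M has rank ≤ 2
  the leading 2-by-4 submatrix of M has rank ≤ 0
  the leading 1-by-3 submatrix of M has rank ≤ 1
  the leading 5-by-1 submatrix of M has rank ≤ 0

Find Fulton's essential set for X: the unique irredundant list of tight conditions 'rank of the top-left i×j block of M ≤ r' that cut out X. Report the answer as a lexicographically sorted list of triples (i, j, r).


Recovering R(i,j) via the rank-extension bound from the 30 conditions:

  row 1: 0  0  0  0  0  0  0  0  1
  row 2: 0  0  0  0  1  1  1  1  2
  row 3: 0  0  1  1  2  2  2  2  3
  row 4: 0  1  2  2  3  3  3  3  4
  row 5: 0  1  2  2  3  4  4  4  5
  row 6: 1  2  3  3  4  5  5  5  6
  row 7: 1  2  3  4  5  6  6  6  7
  row 8: 1  2  3  4  5  6  7  7  8
  row 9: 1  2  3  4  5  6  7  8  9

hence w(1..9) = (9, 5, 3, 2, 6, 1, 4, 7, 8).

5 SE-corners of the 17-cell Rothe diagram give Ess(w):

[(1, 8, 0), (2, 4, 0), (3, 2, 0), (5, 1, 0), (5, 4, 2)]


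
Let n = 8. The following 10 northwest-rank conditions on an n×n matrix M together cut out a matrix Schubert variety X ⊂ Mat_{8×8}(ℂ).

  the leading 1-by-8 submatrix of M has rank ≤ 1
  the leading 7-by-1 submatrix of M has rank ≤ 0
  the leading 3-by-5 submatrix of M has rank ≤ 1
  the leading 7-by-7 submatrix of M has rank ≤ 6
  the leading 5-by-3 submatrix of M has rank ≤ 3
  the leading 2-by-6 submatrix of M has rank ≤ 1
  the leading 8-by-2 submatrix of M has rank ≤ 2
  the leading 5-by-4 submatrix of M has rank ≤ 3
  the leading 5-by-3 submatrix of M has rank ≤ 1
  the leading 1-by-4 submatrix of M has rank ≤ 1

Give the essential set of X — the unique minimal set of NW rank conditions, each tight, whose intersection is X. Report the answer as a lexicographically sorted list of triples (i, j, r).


Rank table r_w(8×8) implied by the 10 constraints:

  i=1: 0 1 1 1 1 1 1 1
  i=2: 0 1 1 1 1 1 2 2
  i=3: 0 1 1 1 1 2 3 3
  i=4: 0 1 1 2 2 3 4 4
  i=5: 0 1 1 2 3 4 5 5
  i=6: 0 1 2 3 4 5 6 6
  i=7: 0 1 2 3 4 5 6 7
  i=8: 1 2 3 4 5 6 7 8

the unique w with this rank table is (2, 7, 6, 4, 5, 3, 8, 1).

Rothe diagram D(w) (16 cells), 4 SE-corners (essential conditions):

[(2, 6, 1), (3, 5, 1), (5, 3, 1), (7, 1, 0)]


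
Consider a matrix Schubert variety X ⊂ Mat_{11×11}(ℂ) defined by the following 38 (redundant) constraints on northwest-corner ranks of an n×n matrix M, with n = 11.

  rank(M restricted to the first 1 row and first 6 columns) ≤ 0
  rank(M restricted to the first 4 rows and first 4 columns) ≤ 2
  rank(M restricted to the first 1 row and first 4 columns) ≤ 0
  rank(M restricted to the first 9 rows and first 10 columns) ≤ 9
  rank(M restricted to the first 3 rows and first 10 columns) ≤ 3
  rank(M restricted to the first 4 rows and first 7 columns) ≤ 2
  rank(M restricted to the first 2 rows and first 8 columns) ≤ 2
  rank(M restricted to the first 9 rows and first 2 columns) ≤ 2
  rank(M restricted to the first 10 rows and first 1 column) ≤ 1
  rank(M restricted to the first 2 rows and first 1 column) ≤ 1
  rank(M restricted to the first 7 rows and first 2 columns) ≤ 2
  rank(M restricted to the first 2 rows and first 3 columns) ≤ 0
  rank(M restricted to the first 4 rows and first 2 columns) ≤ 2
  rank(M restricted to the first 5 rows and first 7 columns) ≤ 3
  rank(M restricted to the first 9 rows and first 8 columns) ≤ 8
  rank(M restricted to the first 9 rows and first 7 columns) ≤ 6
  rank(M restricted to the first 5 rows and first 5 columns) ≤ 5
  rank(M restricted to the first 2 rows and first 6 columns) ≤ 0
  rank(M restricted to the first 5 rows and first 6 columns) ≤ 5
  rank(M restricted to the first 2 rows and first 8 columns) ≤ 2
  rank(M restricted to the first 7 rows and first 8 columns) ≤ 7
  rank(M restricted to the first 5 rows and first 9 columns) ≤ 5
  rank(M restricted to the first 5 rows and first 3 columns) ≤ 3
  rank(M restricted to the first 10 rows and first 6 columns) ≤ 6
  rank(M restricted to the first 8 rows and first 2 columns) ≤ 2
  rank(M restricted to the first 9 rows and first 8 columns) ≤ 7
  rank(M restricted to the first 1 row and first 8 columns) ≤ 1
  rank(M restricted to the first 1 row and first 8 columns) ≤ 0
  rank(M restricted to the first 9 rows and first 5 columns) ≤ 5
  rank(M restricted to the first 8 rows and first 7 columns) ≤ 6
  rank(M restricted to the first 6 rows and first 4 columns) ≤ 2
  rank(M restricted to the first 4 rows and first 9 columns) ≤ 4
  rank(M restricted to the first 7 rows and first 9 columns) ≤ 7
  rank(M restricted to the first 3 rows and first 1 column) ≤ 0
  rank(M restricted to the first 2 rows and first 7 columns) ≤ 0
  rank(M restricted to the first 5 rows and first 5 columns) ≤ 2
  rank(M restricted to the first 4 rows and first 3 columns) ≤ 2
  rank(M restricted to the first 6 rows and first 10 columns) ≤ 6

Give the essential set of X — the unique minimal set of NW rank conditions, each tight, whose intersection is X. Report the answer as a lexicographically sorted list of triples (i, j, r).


Computing R[i][j] = min implied NW-rank bound (n=11, 38 conditions):

  R[1]: 0 | 0 | 0 | 0 | 0 | 0 | 0 | 0 | 1 | 1 | 1
  R[2]: 0 | 0 | 0 | 0 | 0 | 0 | 0 | 1 | 2 | 2 | 2
  R[3]: 0 | 1 | 1 | 1 | 1 | 1 | 1 | 2 | 3 | 3 | 3
  R[4]: 1 | 2 | 2 | 2 | 2 | 2 | 2 | 3 | 4 | 4 | 4
  R[5]: 1 | 2 | 2 | 2 | 2 | 3 | 3 | 4 | 5 | 5 | 5
  R[6]: 1 | 2 | 2 | 2 | 3 | 4 | 4 | 5 | 6 | 6 | 6
  R[7]: 1 | 2 | 3 | 3 | 4 | 5 | 5 | 6 | 7 | 7 | 7
  R[8]: 1 | 2 | 3 | 4 | 5 | 6 | 6 | 7 | 8 | 8 | 8
  R[9]: 1 | 2 | 3 | 4 | 5 | 6 | 6 | 7 | 8 | 9 | 9
  R[10]: 1 | 2 | 3 | 4 | 5 | 6 | 7 | 8 | 9 | 10 | 10
  R[11]: 1 | 2 | 3 | 4 | 5 | 6 | 7 | 8 | 9 | 10 | 11

second differences of R give the permutation w = (9, 8, 2, 1, 6, 5, 3, 4, 10, 7, 11).

ℓ(w)=22; the 6 essential cells (i,j,r):

[(1, 8, 0), (2, 7, 0), (3, 1, 0), (5, 5, 2), (6, 4, 2), (9, 7, 6)]


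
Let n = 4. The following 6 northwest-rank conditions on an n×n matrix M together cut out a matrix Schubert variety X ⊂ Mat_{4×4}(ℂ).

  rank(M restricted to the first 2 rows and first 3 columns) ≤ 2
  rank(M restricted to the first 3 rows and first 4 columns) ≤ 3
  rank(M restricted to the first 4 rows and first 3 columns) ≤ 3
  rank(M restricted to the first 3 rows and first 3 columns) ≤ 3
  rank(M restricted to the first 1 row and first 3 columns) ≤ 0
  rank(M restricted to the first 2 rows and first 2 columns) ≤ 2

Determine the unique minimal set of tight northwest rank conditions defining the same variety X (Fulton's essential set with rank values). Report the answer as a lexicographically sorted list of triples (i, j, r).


Propagating the 6 rank bounds to every northwest block:

  i=1: 0 0 0 1
  i=2: 1 1 1 2
  i=3: 1 2 2 3
  i=4: 1 2 3 4

reading off 1-entries of Δ²R: w = (4, 1, 2, 3).

D(w) has 3 cells with 1 SE-corner; essential set:

[(1, 3, 0)]
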